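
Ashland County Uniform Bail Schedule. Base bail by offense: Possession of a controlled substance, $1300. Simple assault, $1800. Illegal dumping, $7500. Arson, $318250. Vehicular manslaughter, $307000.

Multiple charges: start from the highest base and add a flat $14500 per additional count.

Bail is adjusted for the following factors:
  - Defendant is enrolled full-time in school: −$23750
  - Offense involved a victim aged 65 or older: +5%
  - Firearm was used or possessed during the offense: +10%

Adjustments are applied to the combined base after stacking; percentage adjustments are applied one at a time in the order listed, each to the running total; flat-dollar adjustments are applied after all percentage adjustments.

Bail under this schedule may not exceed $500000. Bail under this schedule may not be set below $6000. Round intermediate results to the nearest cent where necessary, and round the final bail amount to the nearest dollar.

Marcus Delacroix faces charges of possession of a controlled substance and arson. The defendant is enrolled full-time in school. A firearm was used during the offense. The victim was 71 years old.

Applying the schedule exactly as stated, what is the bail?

Base amounts from the schedule: possession of a controlled substance $1300; arson $318250.
Stacking rule: highest base plus $14500 per additional charge. Highest is arson at $318250; 1 additional charge → +$14500. Combined base = $332750.
Offense involved a victim aged 65 or older (+5%): $332750 × 1.05 = $349387.50.
Firearm was used or possessed during the offense (+10%): $349387.50 × 1.1 = $384326.25.
Defendant is enrolled full-time in school (−$23750 flat): $384326.25 − $23750 = $360576.25.
$360576.25 is within the $500000 maximum.
$360576.25 is at or above the $6000 minimum.
Rounded to the nearest dollar: $360576.

$360576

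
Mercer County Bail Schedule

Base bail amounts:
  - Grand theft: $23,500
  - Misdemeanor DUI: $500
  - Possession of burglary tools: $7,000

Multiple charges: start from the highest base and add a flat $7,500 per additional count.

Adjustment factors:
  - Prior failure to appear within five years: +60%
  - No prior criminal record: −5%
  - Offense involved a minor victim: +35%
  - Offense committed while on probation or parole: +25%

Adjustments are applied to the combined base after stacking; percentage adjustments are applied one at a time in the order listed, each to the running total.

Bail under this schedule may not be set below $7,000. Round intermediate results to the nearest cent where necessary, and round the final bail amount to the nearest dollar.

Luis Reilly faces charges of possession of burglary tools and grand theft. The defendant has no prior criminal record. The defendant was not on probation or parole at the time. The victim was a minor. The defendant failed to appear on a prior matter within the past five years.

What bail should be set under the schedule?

Base amounts from the schedule: possession of burglary tools $7,000; grand theft $23,500.
Stacking rule: highest base plus $7,500 per additional charge. Highest is grand theft at $23,500; 1 additional charge → +$7,500. Combined base = $31,000.
Prior failure to appear within five years (+60%): $31,000 × 1.6 = $49,600.
No prior criminal record (−5%): $49,600 × 0.95 = $47,120.
Offense involved a minor victim (+35%): $47,120 × 1.35 = $63,612.
$63,612 is at or above the $7,000 minimum.

$63,612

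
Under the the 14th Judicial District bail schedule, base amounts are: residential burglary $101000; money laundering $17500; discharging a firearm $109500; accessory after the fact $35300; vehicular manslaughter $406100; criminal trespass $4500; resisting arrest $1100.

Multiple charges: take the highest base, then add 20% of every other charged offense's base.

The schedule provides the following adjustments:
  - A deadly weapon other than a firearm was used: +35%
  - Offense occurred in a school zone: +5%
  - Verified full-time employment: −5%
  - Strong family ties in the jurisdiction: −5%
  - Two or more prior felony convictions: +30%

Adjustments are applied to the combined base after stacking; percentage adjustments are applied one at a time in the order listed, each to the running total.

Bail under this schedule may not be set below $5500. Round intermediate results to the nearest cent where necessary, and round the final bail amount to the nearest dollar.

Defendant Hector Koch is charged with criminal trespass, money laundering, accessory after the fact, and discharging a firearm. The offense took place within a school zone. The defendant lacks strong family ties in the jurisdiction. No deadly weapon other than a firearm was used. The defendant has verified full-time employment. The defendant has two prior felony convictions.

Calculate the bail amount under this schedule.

$156855

Base amounts from the schedule: criminal trespass $4500; money laundering $17500; accessory after the fact $35300; discharging a firearm $109500.
Stacking rule: highest base plus 20% of each additional charge. Highest is discharging a firearm at $109500. Additional: $4500 × 20% = $900; $17500 × 20% = $3500; $35300 × 20% = $7060. Combined base = $109500 + $11460 = $120960.
Offense occurred in a school zone (+5%): $120960 × 1.05 = $127008.
Verified full-time employment (−5%): $127008 × 0.95 = $120657.60.
Two or more prior felony convictions (+30%): $120657.60 × 1.3 = $156854.88.
$156854.88 is at or above the $5500 minimum.
Rounded to the nearest dollar: $156855.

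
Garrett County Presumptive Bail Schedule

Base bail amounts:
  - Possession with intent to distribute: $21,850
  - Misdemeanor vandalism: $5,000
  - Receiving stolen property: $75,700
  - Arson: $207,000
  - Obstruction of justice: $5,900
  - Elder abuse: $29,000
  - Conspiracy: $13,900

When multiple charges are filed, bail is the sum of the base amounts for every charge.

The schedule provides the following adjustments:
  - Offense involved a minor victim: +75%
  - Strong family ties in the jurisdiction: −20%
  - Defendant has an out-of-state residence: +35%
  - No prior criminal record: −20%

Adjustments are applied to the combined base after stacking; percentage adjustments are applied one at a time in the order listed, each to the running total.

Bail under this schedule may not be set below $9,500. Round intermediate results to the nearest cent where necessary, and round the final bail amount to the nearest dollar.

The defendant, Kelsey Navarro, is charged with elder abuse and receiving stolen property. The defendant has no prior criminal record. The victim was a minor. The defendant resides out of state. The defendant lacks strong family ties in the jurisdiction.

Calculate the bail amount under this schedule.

Base amounts from the schedule: elder abuse $29,000; receiving stolen property $75,700.
Stacking rule: sum of all bases. $29,000 + $75,700 = $104,700.
Offense involved a minor victim (+75%): $104,700 × 1.75 = $183,225.
Defendant has an out-of-state residence (+35%): $183,225 × 1.35 = $247,353.75.
No prior criminal record (−20%): $247,353.75 × 0.8 = $197,883.
$197,883 is at or above the $9,500 minimum.

$197,883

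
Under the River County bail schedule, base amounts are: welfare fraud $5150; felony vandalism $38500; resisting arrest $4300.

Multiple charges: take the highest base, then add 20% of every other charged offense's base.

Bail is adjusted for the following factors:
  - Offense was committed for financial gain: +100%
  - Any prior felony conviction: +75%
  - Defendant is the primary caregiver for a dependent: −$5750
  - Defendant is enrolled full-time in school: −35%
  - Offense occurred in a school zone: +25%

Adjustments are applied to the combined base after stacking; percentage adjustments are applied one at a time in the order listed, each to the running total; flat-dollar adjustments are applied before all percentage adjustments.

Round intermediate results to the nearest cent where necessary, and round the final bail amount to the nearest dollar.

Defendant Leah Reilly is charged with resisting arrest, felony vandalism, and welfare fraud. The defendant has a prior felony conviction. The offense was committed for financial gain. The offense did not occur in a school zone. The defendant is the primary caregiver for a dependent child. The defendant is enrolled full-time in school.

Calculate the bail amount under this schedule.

Base amounts from the schedule: resisting arrest $4300; felony vandalism $38500; welfare fraud $5150.
Stacking rule: highest base plus 20% of each additional charge. Highest is felony vandalism at $38500. Additional: $4300 × 20% = $860; $5150 × 20% = $1030. Combined base = $38500 + $1890 = $40390.
Defendant is the primary caregiver for a dependent (−$5750 flat): $40390 − $5750 = $34640.
Offense was committed for financial gain (+100%): $34640 × 2 = $69280.
Any prior felony conviction (+75%): $69280 × 1.75 = $121240.
Defendant is enrolled full-time in school (−35%): $121240 × 0.65 = $78806.

$78806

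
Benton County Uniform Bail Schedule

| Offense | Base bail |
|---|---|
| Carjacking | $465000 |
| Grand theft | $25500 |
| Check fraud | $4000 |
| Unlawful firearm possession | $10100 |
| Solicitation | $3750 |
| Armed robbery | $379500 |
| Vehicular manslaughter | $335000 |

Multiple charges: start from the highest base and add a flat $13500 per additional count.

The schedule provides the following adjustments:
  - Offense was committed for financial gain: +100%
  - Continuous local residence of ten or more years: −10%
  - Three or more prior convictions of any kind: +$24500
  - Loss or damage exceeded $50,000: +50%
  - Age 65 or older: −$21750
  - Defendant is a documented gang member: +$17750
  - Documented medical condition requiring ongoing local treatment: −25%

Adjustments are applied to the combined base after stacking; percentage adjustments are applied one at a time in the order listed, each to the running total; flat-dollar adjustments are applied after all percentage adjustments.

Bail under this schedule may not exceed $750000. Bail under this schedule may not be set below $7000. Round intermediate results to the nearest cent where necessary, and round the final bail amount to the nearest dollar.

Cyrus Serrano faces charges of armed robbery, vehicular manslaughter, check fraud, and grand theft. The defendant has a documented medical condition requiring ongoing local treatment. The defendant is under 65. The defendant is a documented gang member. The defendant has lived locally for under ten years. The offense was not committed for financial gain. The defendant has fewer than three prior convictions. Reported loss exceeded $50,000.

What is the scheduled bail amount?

$490250

Base amounts from the schedule: armed robbery $379500; vehicular manslaughter $335000; check fraud $4000; grand theft $25500.
Stacking rule: highest base plus $13500 per additional charge. Highest is armed robbery at $379500; 3 additional charges → +$40500. Combined base = $420000.
Loss or damage exceeded $50,000 (+50%): $420000 × 1.5 = $630000.
Documented medical condition requiring ongoing local treatment (−25%): $630000 × 0.75 = $472500.
Defendant is a documented gang member (+$17750 flat): $472500 + $17750 = $490250.
$490250 is within the $750000 maximum.
$490250 is at or above the $7000 minimum.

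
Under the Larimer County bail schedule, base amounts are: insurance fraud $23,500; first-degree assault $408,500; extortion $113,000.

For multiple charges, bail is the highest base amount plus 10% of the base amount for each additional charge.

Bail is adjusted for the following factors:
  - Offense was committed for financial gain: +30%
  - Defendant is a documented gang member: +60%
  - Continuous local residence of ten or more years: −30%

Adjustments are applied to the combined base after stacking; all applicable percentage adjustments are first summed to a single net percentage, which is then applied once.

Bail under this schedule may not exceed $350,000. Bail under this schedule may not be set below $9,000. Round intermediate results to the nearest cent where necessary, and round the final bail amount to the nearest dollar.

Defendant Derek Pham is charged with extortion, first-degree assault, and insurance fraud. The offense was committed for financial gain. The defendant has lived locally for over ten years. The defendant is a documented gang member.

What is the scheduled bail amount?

Base amounts from the schedule: extortion $113,000; first-degree assault $408,500; insurance fraud $23,500.
Stacking rule: highest base plus 10% of each additional charge. Highest is first-degree assault at $408,500. Additional: $113,000 × 10% = $11,300; $23,500 × 10% = $2,350. Combined base = $408,500 + $13,650 = $422,150.
Net percentage adjustment: +30% +60% −30% = +60%. $422,150 × 1.6 = $675,440.
Result $675,440 exceeds the maximum of $350,000; bail is capped at $350,000.
$350,000 is at or above the $9,000 minimum.

$350,000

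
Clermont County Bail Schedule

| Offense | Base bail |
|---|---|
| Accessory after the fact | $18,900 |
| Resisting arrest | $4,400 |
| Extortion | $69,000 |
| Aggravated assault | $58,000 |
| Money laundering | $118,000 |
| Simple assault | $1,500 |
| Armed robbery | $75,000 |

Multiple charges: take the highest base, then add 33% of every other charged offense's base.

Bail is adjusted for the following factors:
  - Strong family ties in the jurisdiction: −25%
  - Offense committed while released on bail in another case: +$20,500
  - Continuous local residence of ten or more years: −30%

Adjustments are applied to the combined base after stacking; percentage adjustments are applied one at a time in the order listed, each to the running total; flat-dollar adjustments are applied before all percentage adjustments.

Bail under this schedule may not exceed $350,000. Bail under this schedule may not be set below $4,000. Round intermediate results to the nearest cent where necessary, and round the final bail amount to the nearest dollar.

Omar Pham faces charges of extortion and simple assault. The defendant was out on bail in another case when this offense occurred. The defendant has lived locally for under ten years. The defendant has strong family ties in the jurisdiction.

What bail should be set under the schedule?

Base amounts from the schedule: extortion $69,000; simple assault $1,500.
Stacking rule: highest base plus 33% of each additional charge. Highest is extortion at $69,000. Additional: $1,500 × 33% = $495. Combined base = $69,000 + $495 = $69,495.
Offense committed while released on bail in another case (+$20,500 flat): $69,495 + $20,500 = $89,995.
Strong family ties in the jurisdiction (−25%): $89,995 × 0.75 = $67,496.25.
$67,496.25 is within the $350,000 maximum.
$67,496.25 is at or above the $4,000 minimum.
Rounded to the nearest dollar: $67,496.

$67,496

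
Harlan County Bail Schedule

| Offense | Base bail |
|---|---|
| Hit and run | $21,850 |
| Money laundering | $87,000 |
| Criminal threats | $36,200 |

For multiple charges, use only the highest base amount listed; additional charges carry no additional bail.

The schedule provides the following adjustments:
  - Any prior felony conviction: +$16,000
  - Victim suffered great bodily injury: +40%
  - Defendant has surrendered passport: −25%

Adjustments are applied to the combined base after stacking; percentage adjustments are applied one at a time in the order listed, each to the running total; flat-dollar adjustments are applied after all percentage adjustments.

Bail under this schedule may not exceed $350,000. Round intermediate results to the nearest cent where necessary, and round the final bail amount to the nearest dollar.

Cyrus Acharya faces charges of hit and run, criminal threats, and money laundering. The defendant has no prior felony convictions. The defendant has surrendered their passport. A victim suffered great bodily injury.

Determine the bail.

$91,350

Base amounts from the schedule: hit and run $21,850; criminal threats $36,200; money laundering $87,000.
Stacking rule: use the highest base only. Highest is money laundering at $87,000. Combined base = $87,000.
Victim suffered great bodily injury (+40%): $87,000 × 1.4 = $121,800.
Defendant has surrendered passport (−25%): $121,800 × 0.75 = $91,350.
$91,350 is within the $350,000 maximum.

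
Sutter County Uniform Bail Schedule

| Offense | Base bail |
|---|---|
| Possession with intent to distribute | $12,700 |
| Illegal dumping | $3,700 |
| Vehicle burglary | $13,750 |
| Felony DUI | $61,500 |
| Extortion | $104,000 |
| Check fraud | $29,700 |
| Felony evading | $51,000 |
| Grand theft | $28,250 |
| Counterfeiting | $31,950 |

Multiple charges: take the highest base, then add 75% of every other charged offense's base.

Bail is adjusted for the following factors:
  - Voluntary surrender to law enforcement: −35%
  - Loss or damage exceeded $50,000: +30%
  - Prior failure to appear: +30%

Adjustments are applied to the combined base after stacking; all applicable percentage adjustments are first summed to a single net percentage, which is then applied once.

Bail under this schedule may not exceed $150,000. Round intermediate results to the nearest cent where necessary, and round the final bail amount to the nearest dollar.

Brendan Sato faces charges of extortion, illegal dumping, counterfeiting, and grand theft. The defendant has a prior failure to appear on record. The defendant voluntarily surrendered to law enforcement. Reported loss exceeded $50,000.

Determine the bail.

Base amounts from the schedule: extortion $104,000; illegal dumping $3,700; counterfeiting $31,950; grand theft $28,250.
Stacking rule: highest base plus 75% of each additional charge. Highest is extortion at $104,000. Additional: $3,700 × 75% = $2,775; $31,950 × 75% = $23,962.50; $28,250 × 75% = $21,187.50. Combined base = $104,000 + $47,925 = $151,925.
Net percentage adjustment: −35% +30% +30% = +25%. $151,925 × 1.25 = $189,906.25.
Result $189,906.25 exceeds the maximum of $150,000; bail is capped at $150,000.

$150,000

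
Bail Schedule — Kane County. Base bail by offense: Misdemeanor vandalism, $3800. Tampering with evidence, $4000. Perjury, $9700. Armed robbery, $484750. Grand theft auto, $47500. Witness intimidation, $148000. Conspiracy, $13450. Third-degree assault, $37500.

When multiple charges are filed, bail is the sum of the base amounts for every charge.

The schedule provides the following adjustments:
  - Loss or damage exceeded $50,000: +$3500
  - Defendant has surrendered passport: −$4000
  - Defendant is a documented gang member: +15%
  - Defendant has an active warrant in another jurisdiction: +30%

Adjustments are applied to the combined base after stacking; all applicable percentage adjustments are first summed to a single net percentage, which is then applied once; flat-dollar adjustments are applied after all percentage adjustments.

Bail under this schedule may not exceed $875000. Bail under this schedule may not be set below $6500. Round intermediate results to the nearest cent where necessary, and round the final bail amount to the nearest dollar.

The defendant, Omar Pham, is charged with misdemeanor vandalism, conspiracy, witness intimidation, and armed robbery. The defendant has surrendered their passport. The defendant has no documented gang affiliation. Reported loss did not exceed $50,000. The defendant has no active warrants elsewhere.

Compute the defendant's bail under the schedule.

$646000

Base amounts from the schedule: misdemeanor vandalism $3800; conspiracy $13450; witness intimidation $148000; armed robbery $484750.
Stacking rule: sum of all bases. $3800 + $13450 + $148000 + $484750 = $650000.
Defendant has surrendered passport (−$4000 flat): $650000 − $4000 = $646000.
$646000 is within the $875000 maximum.
$646000 is at or above the $6500 minimum.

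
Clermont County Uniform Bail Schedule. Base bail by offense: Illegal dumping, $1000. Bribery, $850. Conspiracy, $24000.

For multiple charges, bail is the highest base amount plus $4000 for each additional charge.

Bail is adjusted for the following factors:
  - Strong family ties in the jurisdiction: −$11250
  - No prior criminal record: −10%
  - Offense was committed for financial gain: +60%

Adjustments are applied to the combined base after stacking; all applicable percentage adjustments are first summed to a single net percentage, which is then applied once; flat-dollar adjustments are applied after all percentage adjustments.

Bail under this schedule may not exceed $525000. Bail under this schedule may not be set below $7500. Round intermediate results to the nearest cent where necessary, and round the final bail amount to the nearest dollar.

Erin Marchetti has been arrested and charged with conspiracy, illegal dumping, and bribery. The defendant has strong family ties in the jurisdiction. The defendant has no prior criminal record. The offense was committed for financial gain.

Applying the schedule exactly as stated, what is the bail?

$36750

Base amounts from the schedule: conspiracy $24000; illegal dumping $1000; bribery $850.
Stacking rule: highest base plus $4000 per additional charge. Highest is conspiracy at $24000; 2 additional charges → +$8000. Combined base = $32000.
Net percentage adjustment: −10% +60% = +50%. $32000 × 1.5 = $48000.
Strong family ties in the jurisdiction (−$11250 flat): $48000 − $11250 = $36750.
$36750 is within the $525000 maximum.
$36750 is at or above the $7500 minimum.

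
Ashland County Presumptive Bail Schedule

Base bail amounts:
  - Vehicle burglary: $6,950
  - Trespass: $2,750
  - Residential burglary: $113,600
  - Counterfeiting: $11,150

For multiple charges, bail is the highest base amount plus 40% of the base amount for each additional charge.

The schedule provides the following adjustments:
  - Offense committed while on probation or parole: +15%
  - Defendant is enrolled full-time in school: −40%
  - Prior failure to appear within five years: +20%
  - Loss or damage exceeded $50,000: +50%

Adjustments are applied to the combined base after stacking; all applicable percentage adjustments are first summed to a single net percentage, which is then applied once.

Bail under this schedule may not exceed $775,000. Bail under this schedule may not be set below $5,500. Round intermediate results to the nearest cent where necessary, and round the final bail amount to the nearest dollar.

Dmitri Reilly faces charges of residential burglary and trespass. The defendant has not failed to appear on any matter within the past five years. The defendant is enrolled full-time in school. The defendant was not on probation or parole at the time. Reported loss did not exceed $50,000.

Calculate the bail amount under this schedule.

$68,820

Base amounts from the schedule: residential burglary $113,600; trespass $2,750.
Stacking rule: highest base plus 40% of each additional charge. Highest is residential burglary at $113,600. Additional: $2,750 × 40% = $1,100. Combined base = $113,600 + $1,100 = $114,700.
Defendant is enrolled full-time in school (−40%): $114,700 × 0.6 = $68,820.
$68,820 is within the $775,000 maximum.
$68,820 is at or above the $5,500 minimum.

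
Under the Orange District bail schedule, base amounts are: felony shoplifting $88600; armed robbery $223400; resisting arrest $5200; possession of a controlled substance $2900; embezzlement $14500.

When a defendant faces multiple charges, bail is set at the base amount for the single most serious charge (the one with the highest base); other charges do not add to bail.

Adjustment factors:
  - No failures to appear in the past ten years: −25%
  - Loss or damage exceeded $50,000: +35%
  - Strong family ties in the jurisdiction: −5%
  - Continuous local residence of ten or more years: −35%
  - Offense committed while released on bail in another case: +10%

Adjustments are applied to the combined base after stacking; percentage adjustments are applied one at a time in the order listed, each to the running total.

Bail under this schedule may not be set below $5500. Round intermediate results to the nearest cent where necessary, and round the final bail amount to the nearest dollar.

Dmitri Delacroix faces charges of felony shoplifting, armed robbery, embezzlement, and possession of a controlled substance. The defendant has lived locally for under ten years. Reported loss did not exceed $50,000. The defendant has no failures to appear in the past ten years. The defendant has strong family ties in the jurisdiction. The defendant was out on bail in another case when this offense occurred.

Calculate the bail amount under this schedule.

$175090

Base amounts from the schedule: felony shoplifting $88600; armed robbery $223400; embezzlement $14500; possession of a controlled substance $2900.
Stacking rule: use the highest base only. Highest is armed robbery at $223400. Combined base = $223400.
No failures to appear in the past ten years (−25%): $223400 × 0.75 = $167550.
Strong family ties in the jurisdiction (−5%): $167550 × 0.95 = $159172.50.
Offense committed while released on bail in another case (+10%): $159172.50 × 1.1 = $175089.75.
$175089.75 is at or above the $5500 minimum.
Rounded to the nearest dollar: $175090.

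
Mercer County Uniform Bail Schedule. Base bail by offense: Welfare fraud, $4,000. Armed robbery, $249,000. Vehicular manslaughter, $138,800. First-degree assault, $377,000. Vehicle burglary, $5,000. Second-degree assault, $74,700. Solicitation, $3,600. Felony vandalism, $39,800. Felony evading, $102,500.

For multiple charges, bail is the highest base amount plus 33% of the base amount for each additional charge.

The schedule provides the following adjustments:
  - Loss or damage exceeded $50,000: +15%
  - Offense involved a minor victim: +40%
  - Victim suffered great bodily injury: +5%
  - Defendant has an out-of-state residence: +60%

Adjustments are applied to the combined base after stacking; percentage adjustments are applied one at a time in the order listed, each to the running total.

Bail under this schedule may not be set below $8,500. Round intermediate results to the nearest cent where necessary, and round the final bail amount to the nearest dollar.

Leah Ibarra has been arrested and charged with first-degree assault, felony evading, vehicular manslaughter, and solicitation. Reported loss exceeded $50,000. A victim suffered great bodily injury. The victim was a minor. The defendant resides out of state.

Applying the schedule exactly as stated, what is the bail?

Base amounts from the schedule: first-degree assault $377,000; felony evading $102,500; vehicular manslaughter $138,800; solicitation $3,600.
Stacking rule: highest base plus 33% of each additional charge. Highest is first-degree assault at $377,000. Additional: $102,500 × 33% = $33,825; $138,800 × 33% = $45,804; $3,600 × 33% = $1,188. Combined base = $377,000 + $80,817 = $457,817.
Loss or damage exceeded $50,000 (+15%): $457,817 × 1.15 = $526,489.55.
Offense involved a minor victim (+40%): $526,489.55 × 1.4 = $737,085.37.
Victim suffered great bodily injury (+5%): $737,085.37 × 1.05 = $773,939.64.
Defendant has an out-of-state residence (+60%): $773,939.64 × 1.6 = $1,238,303.42.
$1,238,303.42 is at or above the $8,500 minimum.
Rounded to the nearest dollar: $1,238,303.

$1,238,303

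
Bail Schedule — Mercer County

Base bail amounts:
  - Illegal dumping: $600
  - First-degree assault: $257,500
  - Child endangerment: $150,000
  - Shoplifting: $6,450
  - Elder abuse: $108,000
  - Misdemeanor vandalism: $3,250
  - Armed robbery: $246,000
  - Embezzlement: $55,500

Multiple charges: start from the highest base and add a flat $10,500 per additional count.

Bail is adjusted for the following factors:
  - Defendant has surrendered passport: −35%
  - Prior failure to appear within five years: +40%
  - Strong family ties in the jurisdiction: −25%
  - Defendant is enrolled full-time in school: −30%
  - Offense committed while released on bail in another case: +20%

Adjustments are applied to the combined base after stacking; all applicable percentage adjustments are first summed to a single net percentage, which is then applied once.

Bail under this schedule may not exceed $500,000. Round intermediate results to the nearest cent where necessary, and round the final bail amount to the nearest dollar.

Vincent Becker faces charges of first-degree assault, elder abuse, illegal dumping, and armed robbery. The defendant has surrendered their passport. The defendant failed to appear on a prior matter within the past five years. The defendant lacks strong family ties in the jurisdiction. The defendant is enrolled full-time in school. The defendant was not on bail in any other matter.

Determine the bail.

$216,750

Base amounts from the schedule: first-degree assault $257,500; elder abuse $108,000; illegal dumping $600; armed robbery $246,000.
Stacking rule: highest base plus $10,500 per additional charge. Highest is first-degree assault at $257,500; 3 additional charges → +$31,500. Combined base = $289,000.
Net percentage adjustment: −35% +40% −30% = −25%. $289,000 × 0.75 = $216,750.
$216,750 is within the $500,000 maximum.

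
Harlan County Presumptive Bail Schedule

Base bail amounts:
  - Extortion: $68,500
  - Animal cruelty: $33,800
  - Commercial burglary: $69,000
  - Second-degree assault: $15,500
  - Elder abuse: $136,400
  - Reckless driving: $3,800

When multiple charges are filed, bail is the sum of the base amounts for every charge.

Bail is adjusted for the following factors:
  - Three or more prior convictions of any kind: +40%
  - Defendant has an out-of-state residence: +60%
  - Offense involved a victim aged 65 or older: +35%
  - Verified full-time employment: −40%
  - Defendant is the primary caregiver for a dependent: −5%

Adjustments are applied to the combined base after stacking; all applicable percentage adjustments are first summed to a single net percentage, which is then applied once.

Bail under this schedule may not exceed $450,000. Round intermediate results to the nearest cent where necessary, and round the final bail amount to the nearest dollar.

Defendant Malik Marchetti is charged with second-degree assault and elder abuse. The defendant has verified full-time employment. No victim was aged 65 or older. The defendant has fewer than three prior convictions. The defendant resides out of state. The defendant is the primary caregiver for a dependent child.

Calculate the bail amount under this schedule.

Base amounts from the schedule: second-degree assault $15,500; elder abuse $136,400.
Stacking rule: sum of all bases. $15,500 + $136,400 = $151,900.
Net percentage adjustment: +60% −40% −5% = +15%. $151,900 × 1.15 = $174,685.
$174,685 is within the $450,000 maximum.

$174,685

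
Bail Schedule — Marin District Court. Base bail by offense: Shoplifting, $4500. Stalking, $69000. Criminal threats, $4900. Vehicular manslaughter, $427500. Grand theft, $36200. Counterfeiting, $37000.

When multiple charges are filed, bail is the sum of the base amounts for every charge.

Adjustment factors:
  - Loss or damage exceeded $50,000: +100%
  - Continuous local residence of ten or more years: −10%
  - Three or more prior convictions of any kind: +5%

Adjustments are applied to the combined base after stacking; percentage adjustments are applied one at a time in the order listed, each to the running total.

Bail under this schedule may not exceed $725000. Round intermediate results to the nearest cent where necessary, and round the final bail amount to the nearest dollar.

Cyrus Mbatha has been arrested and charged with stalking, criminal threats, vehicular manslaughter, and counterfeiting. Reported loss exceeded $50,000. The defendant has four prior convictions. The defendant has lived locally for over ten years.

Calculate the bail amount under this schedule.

$725000

Base amounts from the schedule: stalking $69000; criminal threats $4900; vehicular manslaughter $427500; counterfeiting $37000.
Stacking rule: sum of all bases. $69000 + $4900 + $427500 + $37000 = $538400.
Loss or damage exceeded $50,000 (+100%): $538400 × 2 = $1076800.
Continuous local residence of ten or more years (−10%): $1076800 × 0.9 = $969120.
Three or more prior convictions of any kind (+5%): $969120 × 1.05 = $1017576.
Result $1017576 exceeds the maximum of $725000; bail is capped at $725000.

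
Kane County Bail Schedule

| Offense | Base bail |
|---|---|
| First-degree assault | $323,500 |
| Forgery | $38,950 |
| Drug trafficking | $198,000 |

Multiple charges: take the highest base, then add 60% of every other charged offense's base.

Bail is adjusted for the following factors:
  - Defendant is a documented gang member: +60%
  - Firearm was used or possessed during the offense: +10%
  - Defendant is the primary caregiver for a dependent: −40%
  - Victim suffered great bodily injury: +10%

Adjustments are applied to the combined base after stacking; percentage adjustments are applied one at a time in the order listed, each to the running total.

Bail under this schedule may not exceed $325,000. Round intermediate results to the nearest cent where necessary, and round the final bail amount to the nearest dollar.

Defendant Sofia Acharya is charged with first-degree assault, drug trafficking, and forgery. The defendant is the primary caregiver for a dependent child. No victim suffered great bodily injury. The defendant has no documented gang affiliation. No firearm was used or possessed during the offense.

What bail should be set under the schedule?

Base amounts from the schedule: first-degree assault $323,500; drug trafficking $198,000; forgery $38,950.
Stacking rule: highest base plus 60% of each additional charge. Highest is first-degree assault at $323,500. Additional: $198,000 × 60% = $118,800; $38,950 × 60% = $23,370. Combined base = $323,500 + $142,170 = $465,670.
Defendant is the primary caregiver for a dependent (−40%): $465,670 × 0.6 = $279,402.
$279,402 is within the $325,000 maximum.

$279,402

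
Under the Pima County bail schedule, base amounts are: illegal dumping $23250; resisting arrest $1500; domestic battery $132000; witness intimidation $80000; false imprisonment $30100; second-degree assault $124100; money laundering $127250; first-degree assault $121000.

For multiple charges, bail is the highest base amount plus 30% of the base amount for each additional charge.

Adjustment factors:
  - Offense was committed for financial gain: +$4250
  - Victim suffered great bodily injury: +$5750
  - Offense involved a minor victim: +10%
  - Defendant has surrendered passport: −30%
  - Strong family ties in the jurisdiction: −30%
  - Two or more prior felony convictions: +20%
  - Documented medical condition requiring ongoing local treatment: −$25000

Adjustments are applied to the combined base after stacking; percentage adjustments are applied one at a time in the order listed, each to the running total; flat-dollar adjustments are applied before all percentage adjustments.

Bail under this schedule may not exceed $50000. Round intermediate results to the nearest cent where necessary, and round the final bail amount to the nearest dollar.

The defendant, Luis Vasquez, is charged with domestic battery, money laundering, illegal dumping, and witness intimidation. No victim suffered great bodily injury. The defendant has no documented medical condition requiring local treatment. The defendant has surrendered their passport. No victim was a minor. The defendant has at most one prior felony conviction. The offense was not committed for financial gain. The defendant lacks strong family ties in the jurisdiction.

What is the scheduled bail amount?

Base amounts from the schedule: domestic battery $132000; money laundering $127250; illegal dumping $23250; witness intimidation $80000.
Stacking rule: highest base plus 30% of each additional charge. Highest is domestic battery at $132000. Additional: $127250 × 30% = $38175; $23250 × 30% = $6975; $80000 × 30% = $24000. Combined base = $132000 + $69150 = $201150.
Defendant has surrendered passport (−30%): $201150 × 0.7 = $140805.
Result $140805 exceeds the maximum of $50000; bail is capped at $50000.

$50000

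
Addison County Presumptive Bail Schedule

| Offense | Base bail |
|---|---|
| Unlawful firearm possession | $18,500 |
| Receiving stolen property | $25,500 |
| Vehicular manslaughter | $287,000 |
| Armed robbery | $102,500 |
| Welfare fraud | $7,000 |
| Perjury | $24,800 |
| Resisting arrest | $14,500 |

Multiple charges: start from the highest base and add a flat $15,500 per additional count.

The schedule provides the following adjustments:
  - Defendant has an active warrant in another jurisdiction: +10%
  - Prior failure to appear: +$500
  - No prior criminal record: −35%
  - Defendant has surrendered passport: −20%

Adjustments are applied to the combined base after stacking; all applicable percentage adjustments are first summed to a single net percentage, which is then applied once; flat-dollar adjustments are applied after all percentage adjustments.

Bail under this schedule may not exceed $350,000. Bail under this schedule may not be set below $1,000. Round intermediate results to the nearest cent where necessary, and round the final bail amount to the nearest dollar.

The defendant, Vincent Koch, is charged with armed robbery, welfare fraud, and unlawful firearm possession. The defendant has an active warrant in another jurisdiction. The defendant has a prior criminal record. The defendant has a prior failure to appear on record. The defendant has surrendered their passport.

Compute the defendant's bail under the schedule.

$120,650

Base amounts from the schedule: armed robbery $102,500; welfare fraud $7,000; unlawful firearm possession $18,500.
Stacking rule: highest base plus $15,500 per additional charge. Highest is armed robbery at $102,500; 2 additional charges → +$31,000. Combined base = $133,500.
Net percentage adjustment: +10% −20% = −10%. $133,500 × 0.9 = $120,150.
Prior failure to appear (+$500 flat): $120,150 + $500 = $120,650.
$120,650 is within the $350,000 maximum.
$120,650 is at or above the $1,000 minimum.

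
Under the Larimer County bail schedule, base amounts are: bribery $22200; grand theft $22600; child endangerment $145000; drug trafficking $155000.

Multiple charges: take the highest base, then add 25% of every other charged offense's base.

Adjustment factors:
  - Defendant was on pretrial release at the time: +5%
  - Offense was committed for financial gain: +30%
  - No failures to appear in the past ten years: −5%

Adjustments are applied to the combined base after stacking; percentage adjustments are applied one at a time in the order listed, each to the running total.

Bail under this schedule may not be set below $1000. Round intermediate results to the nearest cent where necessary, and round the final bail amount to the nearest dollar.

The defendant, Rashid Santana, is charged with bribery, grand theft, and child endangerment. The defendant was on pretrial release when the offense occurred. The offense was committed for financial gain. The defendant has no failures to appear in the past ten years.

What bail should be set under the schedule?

$202552

Base amounts from the schedule: bribery $22200; grand theft $22600; child endangerment $145000.
Stacking rule: highest base plus 25% of each additional charge. Highest is child endangerment at $145000. Additional: $22200 × 25% = $5550; $22600 × 25% = $5650. Combined base = $145000 + $11200 = $156200.
Defendant was on pretrial release at the time (+5%): $156200 × 1.05 = $164010.
Offense was committed for financial gain (+30%): $164010 × 1.3 = $213213.
No failures to appear in the past ten years (−5%): $213213 × 0.95 = $202552.35.
$202552.35 is at or above the $1000 minimum.
Rounded to the nearest dollar: $202552.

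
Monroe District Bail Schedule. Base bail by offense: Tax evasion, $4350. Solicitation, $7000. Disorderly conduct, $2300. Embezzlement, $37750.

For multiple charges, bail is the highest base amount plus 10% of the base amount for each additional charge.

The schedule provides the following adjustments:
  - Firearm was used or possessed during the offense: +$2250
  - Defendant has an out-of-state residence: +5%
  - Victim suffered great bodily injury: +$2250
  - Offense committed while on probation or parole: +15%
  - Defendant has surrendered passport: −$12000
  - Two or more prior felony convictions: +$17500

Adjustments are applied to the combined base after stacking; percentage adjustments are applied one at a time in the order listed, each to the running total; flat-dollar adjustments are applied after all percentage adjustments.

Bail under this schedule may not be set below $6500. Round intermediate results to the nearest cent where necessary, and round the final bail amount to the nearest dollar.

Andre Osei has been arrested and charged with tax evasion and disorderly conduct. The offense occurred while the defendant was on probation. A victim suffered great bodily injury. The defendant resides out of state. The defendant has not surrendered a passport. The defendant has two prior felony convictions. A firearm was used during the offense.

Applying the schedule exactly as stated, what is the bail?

Base amounts from the schedule: tax evasion $4350; disorderly conduct $2300.
Stacking rule: highest base plus 10% of each additional charge. Highest is tax evasion at $4350. Additional: $2300 × 10% = $230. Combined base = $4350 + $230 = $4580.
Defendant has an out-of-state residence (+5%): $4580 × 1.05 = $4809.
Offense committed while on probation or parole (+15%): $4809 × 1.15 = $5530.35.
Firearm was used or possessed during the offense (+$2250 flat): $5530.35 + $2250 = $7780.35.
Victim suffered great bodily injury (+$2250 flat): $7780.35 + $2250 = $10030.35.
Two or more prior felony convictions (+$17500 flat): $10030.35 + $17500 = $27530.35.
$27530.35 is at or above the $6500 minimum.
Rounded to the nearest dollar: $27530.

$27530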